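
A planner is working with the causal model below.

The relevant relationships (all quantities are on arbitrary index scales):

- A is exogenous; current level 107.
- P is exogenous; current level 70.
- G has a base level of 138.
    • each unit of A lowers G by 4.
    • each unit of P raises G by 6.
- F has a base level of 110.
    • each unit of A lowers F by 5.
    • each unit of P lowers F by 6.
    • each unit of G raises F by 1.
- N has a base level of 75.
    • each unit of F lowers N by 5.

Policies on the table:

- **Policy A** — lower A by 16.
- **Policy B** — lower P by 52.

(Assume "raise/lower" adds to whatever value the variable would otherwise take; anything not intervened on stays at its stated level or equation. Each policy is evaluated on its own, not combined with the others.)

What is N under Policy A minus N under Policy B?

Policy A (A − 16):
  A = 107 − 16 = 91
  P = 70
  G = 138 − 4·91 + 6·70 = 194
  F = 110 − 5·91 − 6·70 + 194 = -571
  N = 75 − 5·(-571) = 2930
Policy B (P − 52):
  A = 107
  P = 70 − 52 = 18
  G = 138 − 4·107 + 6·18 = -182
  F = 110 − 5·107 − 6·18 + (-182) = -715
  N = 75 − 5·(-715) = 3650
N: 2930 − 3650 = -720

-720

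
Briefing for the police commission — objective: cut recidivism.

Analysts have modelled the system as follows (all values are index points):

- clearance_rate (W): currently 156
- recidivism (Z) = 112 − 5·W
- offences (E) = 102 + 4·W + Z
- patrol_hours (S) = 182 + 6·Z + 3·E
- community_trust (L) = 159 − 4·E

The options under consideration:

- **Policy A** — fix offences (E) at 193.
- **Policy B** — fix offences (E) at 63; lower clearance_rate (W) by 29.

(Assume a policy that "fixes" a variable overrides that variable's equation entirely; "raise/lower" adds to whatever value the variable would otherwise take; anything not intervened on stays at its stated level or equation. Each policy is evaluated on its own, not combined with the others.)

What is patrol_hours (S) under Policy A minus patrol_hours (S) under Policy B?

-480

Policy A (E := 193):
  W = 156
  Z = 112 − 5·156 = -668
  E = 193
  S = 182 + 6·(-668) + 3·193 = -3247
Policy B (E := 63, W − 29):
  W = 156 − 29 = 127
  Z = 112 − 5·127 = -523
  E = 63
  S = 182 + 6·(-523) + 3·63 = -2767
S: -3247 − (-2767) = -480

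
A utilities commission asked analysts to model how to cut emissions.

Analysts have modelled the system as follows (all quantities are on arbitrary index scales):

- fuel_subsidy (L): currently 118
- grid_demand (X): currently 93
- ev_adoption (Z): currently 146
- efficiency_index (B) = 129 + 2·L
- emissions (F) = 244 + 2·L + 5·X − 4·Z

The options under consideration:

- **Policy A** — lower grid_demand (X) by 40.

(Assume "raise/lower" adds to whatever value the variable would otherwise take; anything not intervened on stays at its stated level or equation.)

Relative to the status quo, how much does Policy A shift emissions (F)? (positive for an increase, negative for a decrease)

Baseline:
  L = 118
  X = 93
  Z = 146
  F = 244 + 2·118 + 5·93 − 4·146 = 361
Policy A (X − 40):
  L = 118
  X = 93 − 40 = 53
  Z = 146
  F = 244 + 2·118 + 5·53 − 4·146 = 161
Change in F: 161 − 361 = -200

-200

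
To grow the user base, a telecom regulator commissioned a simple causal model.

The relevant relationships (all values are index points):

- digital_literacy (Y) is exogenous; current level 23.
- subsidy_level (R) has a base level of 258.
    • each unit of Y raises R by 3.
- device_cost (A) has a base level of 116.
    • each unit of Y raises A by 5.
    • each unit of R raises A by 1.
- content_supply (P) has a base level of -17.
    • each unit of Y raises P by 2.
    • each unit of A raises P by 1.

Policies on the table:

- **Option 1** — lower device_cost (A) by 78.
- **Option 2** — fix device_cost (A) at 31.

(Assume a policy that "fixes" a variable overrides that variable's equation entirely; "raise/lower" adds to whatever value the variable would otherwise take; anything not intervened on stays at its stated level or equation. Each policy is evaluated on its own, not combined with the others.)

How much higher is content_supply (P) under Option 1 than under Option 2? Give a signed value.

449

Option 1 (A − 78):
  Y = 23
  R = 258 + 3·23 = 327
  A = 116 + 5·23 + 327 (−78 from intervention) = 480
  P = -17 + 2·23 + 480 = 509
Option 2 (A := 31):
  Y = 23
  R = 258 + 3·23 = 327
  A = 31
  P = -17 + 2·23 + 31 = 60
P: 509 − 60 = 449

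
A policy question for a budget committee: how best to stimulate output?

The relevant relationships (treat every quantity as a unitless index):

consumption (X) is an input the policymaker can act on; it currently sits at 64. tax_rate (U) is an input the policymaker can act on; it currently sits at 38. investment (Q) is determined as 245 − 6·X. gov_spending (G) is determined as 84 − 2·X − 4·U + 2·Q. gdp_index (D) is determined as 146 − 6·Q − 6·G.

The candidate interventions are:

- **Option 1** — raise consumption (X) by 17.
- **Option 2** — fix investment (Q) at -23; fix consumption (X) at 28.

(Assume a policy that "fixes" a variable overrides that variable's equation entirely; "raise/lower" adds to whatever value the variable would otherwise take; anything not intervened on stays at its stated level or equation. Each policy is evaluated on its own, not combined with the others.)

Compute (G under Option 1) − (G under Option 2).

-542

Option 1 (X + 17):
  X = 64 + 17 = 81
  U = 38
  Q = 245 − 6·81 = -241
  G = 84 − 2·81 − 4·38 + 2·(-241) = -712
Option 2 (Q := -23, X := 28):
  X = 28
  U = 38
  Q = -23
  G = 84 − 2·28 − 4·38 + 2·(-23) = -170
G: -712 − (-170) = -542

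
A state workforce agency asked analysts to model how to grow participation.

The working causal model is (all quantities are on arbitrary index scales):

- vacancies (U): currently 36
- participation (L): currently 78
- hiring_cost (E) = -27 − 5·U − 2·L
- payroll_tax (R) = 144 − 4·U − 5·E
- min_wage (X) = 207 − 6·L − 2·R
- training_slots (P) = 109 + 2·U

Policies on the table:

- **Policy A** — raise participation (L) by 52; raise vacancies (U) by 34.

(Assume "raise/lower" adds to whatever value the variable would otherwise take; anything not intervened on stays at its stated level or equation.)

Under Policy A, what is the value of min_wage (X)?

-6671

Policy A (L + 52, U + 34):
  U = 36 + 34 = 70
  L = 78 + 52 = 130
  E = -27 − 5·70 − 2·130 = -637
  R = 144 − 4·70 − 5·(-637) = 3049
  X = 207 − 6·130 − 2·3049 = -6671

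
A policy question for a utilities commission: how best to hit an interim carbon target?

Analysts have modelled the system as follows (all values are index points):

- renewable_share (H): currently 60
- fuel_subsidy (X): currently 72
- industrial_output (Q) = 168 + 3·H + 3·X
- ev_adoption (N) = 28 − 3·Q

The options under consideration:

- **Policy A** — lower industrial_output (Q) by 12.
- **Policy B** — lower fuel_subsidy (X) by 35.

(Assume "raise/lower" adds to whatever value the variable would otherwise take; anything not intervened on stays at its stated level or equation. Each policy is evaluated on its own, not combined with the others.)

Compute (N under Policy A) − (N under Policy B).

-279

Policy A (Q − 12):
  H = 60
  X = 72
  Q = 168 + 3·60 + 3·72 (−12 from intervention) = 552
  N = 28 − 3·552 = -1628
Policy B (X − 35):
  H = 60
  X = 72 − 35 = 37
  Q = 168 + 3·60 + 3·37 = 459
  N = 28 − 3·459 = -1349
N: -1628 − (-1349) = -279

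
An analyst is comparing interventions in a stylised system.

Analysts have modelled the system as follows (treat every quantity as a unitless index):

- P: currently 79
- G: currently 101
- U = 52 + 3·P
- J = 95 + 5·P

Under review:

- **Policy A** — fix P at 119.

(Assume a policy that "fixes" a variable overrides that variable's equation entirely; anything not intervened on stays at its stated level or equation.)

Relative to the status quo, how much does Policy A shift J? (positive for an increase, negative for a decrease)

Baseline:
  P = 79
  J = 95 + 5·79 = 490
Policy A (P := 119):
  P = 119
  J = 95 + 5·119 = 690
Change in J: 690 − 490 = 200

200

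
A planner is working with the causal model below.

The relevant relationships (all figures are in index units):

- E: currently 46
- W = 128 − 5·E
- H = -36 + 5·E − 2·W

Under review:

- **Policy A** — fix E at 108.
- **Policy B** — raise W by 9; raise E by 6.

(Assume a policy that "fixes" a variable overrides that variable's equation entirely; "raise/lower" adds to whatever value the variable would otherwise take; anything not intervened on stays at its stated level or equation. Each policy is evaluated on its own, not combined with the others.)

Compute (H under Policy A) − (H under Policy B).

858

Policy A (E := 108):
  E = 108
  W = 128 − 5·108 = -412
  H = -36 + 5·108 − 2·(-412) = 1328
Policy B (W + 9, E + 6):
  E = 46 + 6 = 52
  W = 128 − 5·52 (+9 from intervention) = -123
  H = -36 + 5·52 − 2·(-123) = 470
H: 1328 − 470 = 858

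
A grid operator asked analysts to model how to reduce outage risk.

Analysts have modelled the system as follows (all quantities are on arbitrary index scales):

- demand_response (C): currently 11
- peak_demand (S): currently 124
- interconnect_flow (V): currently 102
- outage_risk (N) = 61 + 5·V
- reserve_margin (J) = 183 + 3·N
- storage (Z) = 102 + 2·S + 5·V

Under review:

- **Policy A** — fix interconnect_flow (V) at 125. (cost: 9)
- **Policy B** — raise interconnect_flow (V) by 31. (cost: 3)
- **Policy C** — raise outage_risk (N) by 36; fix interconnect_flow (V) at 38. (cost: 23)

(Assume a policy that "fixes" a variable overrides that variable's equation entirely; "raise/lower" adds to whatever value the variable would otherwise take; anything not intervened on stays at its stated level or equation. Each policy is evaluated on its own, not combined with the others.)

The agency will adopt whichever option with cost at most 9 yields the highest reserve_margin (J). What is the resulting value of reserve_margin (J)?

2361

Policy A (V := 125):
  V = 125
  N = 61 + 5·125 = 686
  J = 183 + 3·686 = 2241
Policy B (V + 31):
  V = 102 + 31 = 133
  N = 61 + 5·133 = 726
  J = 183 + 3·726 = 2361
Comparing — Policy A: J=2241, Policy B: J=2361. Highest is 2361 (Policy B).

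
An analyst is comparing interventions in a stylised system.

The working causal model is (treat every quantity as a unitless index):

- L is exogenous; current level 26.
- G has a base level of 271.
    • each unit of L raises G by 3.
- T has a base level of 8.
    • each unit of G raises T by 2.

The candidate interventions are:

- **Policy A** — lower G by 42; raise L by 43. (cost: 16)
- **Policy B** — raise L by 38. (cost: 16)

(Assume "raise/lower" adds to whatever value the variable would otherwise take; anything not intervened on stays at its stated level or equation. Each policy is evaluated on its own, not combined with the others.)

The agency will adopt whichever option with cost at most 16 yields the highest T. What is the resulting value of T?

934

Policy A (G − 42, L + 43):
  L = 26 + 43 = 69
  G = 271 + 3·69 (−42 from intervention) = 436
  T = 8 + 2·436 = 880
Policy B (L + 38):
  L = 26 + 38 = 64
  G = 271 + 3·64 = 463
  T = 8 + 2·463 = 934
Comparing — Policy A: T=880, Policy B: T=934. Highest is 934 (Policy B).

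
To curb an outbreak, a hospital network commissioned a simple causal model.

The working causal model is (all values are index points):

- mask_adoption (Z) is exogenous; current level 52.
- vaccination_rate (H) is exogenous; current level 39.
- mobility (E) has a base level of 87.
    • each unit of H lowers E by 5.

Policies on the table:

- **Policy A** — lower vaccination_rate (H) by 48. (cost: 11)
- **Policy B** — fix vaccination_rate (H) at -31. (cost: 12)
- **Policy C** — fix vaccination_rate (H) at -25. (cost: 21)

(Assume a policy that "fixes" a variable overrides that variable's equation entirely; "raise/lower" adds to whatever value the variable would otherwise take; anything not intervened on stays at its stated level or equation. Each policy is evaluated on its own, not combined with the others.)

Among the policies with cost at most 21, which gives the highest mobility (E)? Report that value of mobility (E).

Policy A (H − 48):
  H = 39 − 48 = -9
  E = 87 − 5·(-9) = 132
Policy B (H := -31):
  H = -31
  E = 87 − 5·(-31) = 242
Policy C (H := -25):
  H = -25
  E = 87 − 5·(-25) = 212
Comparing — Policy A: E=132, Policy B: E=242, Policy C: E=212. Highest is 242 (Policy B).

242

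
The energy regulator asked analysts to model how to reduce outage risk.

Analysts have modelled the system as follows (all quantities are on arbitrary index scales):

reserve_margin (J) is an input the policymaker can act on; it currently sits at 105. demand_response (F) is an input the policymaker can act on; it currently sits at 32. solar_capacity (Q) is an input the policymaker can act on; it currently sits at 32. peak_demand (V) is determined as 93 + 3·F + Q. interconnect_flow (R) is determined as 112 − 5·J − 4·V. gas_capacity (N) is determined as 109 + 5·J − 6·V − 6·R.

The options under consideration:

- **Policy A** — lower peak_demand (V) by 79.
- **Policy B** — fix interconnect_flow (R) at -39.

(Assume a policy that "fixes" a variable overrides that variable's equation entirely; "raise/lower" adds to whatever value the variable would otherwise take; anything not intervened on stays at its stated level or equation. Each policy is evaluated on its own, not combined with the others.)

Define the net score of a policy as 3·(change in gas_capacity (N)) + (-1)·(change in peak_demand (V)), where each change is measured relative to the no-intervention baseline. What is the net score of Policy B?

Baseline:
  J = 105
  F = 32
  Q = 32
  V = 93 + 3·32 + 32 = 221
  R = 112 − 5·105 − 4·221 = -1297
  N = 109 + 5·105 − 6·221 − 6·(-1297) = 7090
Policy B (R := -39):
  J = 105
  F = 32
  Q = 32
  V = 93 + 3·32 + 32 = 221
  R = -39
  N = 109 + 5·105 − 6·221 − 6·(-39) = -458
ΔN = -458 − 7090 = -7548; ΔV = 221 − 221 = 0
Score = 3·(-7548) + (-1)·0 = -22644

-22644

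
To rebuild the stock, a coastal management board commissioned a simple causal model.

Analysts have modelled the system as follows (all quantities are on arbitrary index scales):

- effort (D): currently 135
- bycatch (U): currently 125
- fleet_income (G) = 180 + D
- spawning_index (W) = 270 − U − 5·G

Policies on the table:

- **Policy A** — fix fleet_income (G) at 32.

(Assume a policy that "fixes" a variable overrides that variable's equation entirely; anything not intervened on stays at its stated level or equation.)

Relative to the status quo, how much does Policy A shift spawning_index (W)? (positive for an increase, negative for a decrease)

1415

Baseline:
  D = 135
  U = 125
  G = 180 + 135 = 315
  W = 270 − 125 − 5·315 = -1430
Policy A (G := 32):
  D = 135
  U = 125
  G = 32
  W = 270 − 125 − 5·32 = -15
Change in W: -15 − (-1430) = 1415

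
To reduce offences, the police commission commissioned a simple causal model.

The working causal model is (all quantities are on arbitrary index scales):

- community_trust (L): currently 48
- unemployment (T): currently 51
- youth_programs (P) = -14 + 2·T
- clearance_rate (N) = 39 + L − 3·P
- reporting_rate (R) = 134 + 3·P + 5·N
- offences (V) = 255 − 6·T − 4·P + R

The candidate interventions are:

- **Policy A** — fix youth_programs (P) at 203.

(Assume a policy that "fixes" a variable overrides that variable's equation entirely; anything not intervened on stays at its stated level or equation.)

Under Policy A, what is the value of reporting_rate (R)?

Policy A (P := 203):
  L = 48
  T = 51
  P = 203
  N = 39 + 48 − 3·203 = -522
  R = 134 + 3·203 + 5·(-522) = -1867

-1867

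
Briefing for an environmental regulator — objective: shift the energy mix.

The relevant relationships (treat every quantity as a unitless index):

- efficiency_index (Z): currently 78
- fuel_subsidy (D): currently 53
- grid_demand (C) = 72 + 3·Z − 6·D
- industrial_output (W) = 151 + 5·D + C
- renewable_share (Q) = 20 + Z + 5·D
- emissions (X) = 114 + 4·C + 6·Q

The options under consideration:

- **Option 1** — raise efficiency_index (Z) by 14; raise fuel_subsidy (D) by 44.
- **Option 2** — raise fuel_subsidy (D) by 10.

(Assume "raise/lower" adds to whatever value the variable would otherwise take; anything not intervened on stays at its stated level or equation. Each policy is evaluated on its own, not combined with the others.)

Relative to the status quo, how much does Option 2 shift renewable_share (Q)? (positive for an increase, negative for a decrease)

Baseline:
  Z = 78
  D = 53
  Q = 20 + 78 + 5·53 = 363
Option 2 (D + 10):
  Z = 78
  D = 53 + 10 = 63
  Q = 20 + 78 + 5·63 = 413
Change in Q: 413 − 363 = 50

50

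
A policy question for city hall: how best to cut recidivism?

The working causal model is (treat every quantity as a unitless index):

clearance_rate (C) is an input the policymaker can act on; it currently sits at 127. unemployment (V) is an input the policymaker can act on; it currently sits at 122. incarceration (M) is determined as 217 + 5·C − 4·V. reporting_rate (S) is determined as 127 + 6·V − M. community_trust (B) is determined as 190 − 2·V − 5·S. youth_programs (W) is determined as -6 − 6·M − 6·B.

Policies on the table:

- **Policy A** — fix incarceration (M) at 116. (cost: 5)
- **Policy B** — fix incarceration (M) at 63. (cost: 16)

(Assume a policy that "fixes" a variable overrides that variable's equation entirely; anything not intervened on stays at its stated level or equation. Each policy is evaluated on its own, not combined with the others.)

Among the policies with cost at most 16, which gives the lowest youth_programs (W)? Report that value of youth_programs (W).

21912

Policy A (M := 116):
  C = 127
  V = 122
  M = 116
  S = 127 + 6·122 − 116 = 743
  B = 190 − 2·122 − 5·743 = -3769
  W = -6 − 6·116 − 6·(-3769) = 21912
Policy B (M := 63):
  C = 127
  V = 122
  M = 63
  S = 127 + 6·122 − 63 = 796
  B = 190 − 2·122 − 5·796 = -4034
  W = -6 − 6·63 − 6·(-4034) = 23820
Comparing — Policy A: W=21912, Policy B: W=23820. Lowest is 21912 (Policy A).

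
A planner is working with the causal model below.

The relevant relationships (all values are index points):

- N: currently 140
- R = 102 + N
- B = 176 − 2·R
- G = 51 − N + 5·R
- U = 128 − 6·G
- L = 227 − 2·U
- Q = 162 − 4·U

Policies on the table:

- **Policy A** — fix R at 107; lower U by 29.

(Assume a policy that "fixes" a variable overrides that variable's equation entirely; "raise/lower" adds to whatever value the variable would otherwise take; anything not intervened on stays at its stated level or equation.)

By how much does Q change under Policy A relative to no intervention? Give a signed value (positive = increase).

Baseline:
  N = 140
  R = 102 + 140 = 242
  G = 51 − 140 + 5·242 = 1121
  U = 128 − 6·1121 = -6598
  Q = 162 − 4·(-6598) = 26554
Policy A (R := 107, U − 29):
  N = 140
  R = 107
  G = 51 − 140 + 5·107 = 446
  U = 128 − 6·446 (−29 from intervention) = -2577
  Q = 162 − 4·(-2577) = 10470
Change in Q: 10470 − 26554 = -16084

-16084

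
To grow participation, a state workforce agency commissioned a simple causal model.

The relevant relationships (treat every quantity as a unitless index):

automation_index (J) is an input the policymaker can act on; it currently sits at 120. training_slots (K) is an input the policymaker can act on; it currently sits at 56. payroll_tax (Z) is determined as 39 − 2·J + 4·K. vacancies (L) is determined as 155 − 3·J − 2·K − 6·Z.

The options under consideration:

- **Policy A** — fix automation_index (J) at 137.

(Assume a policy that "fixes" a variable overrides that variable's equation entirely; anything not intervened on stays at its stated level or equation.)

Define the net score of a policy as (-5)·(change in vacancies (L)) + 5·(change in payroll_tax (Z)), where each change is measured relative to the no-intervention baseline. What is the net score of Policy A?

-935

Baseline:
  J = 120
  K = 56
  Z = 39 − 2·120 + 4·56 = 23
  L = 155 − 3·120 − 2·56 − 6·23 = -455
Policy A (J := 137):
  J = 137
  K = 56
  Z = 39 − 2·137 + 4·56 = -11
  L = 155 − 3·137 − 2·56 − 6·(-11) = -302
ΔL = -302 − (-455) = 153; ΔZ = -11 − 23 = -34
Score = (-5)·153 + 5·(-34) = -935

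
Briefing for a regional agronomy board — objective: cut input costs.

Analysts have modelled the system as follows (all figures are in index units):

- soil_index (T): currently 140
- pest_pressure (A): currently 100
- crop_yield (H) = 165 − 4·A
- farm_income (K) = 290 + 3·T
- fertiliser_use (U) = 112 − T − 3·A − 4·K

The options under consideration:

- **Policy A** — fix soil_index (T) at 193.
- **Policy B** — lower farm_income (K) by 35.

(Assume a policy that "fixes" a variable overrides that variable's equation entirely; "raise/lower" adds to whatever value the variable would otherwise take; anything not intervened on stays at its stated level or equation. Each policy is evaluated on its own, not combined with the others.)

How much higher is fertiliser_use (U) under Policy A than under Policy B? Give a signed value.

-829

Policy A (T := 193):
  T = 193
  A = 100
  K = 290 + 3·193 = 869
  U = 112 − 193 − 3·100 − 4·869 = -3857
Policy B (K − 35):
  T = 140
  A = 100
  K = 290 + 3·140 (−35 from intervention) = 675
  U = 112 − 140 − 3·100 − 4·675 = -3028
U: -3857 − (-3028) = -829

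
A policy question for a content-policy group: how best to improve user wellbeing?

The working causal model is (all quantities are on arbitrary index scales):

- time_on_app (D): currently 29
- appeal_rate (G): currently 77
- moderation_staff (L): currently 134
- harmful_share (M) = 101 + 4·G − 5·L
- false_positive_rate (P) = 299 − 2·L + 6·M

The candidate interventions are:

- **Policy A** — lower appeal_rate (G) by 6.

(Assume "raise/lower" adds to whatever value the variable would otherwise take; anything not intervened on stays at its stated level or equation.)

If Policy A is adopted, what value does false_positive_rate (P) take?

-1679

Policy A (G − 6):
  G = 77 − 6 = 71
  L = 134
  M = 101 + 4·71 − 5·134 = -285
  P = 299 − 2·134 + 6·(-285) = -1679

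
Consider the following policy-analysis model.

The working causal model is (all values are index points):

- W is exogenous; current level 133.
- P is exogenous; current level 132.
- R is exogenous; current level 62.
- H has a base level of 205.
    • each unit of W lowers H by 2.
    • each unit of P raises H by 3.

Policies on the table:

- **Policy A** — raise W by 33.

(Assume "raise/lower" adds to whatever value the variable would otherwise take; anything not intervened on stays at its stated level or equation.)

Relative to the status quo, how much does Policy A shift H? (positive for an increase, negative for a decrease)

-66

Baseline:
  W = 133
  P = 132
  H = 205 − 2·133 + 3·132 = 335
Policy A (W + 33):
  W = 133 + 33 = 166
  P = 132
  H = 205 − 2·166 + 3·132 = 269
Change in H: 269 − 335 = -66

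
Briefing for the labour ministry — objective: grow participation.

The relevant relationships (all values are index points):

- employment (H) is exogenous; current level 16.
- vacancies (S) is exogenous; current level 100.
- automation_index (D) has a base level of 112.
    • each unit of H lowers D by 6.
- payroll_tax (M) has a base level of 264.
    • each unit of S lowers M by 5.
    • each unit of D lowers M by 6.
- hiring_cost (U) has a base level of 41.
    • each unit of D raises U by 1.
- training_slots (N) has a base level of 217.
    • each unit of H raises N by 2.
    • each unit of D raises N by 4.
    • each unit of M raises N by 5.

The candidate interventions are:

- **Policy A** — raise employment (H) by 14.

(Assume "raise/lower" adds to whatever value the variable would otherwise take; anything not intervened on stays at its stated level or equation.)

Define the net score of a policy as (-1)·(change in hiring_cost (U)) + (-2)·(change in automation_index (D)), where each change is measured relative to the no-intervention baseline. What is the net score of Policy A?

252

Baseline:
  H = 16
  D = 112 − 6·16 = 16
  U = 41 + 16 = 57
Policy A (H + 14):
  H = 16 + 14 = 30
  D = 112 − 6·30 = -68
  U = 41 + (-68) = -27
ΔU = -27 − 57 = -84; ΔD = -68 − 16 = -84
Score = (-1)·(-84) + (-2)·(-84) = 252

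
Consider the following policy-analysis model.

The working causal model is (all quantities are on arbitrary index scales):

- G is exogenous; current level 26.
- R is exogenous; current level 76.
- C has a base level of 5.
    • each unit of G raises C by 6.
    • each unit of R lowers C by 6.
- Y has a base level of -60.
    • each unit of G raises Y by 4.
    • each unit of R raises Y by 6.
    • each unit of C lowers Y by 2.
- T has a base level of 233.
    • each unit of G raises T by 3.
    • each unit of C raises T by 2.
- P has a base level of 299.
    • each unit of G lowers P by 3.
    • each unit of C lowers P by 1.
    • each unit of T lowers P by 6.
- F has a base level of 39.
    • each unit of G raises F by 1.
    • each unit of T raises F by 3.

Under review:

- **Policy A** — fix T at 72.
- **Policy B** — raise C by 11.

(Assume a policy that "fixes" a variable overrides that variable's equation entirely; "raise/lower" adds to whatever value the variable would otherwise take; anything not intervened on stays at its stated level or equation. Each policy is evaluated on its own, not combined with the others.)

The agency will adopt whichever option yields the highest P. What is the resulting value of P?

2047

Policy A (T := 72):
  G = 26
  R = 76
  C = 5 + 6·26 − 6·76 = -295
  T = 72
  P = 299 − 3·26 − (-295) − 6·72 = 84
Policy B (C + 11):
  G = 26
  R = 76
  C = 5 + 6·26 − 6·76 (+11 from intervention) = -284
  T = 233 + 3·26 + 2·(-284) = -257
  P = 299 − 3·26 − (-284) − 6·(-257) = 2047
Comparing — Policy A: P=84, Policy B: P=2047. Highest is 2047 (Policy B).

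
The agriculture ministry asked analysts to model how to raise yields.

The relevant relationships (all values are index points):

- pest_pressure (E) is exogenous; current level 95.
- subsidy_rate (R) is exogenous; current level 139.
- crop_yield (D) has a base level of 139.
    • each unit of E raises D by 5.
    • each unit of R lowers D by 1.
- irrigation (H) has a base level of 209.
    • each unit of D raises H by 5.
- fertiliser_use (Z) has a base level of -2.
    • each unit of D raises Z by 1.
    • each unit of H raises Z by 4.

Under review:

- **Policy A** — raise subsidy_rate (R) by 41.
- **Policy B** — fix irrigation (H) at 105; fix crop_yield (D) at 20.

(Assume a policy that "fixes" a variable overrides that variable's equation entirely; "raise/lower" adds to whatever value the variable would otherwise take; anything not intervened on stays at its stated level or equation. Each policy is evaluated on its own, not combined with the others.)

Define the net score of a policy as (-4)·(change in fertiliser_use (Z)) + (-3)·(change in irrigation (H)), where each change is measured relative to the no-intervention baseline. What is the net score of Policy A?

4059

Baseline:
  E = 95
  R = 139
  D = 139 + 5·95 − 139 = 475
  H = 209 + 5·475 = 2584
  Z = -2 + 475 + 4·2584 = 10809
Policy A (R + 41):
  E = 95
  R = 139 + 41 = 180
  D = 139 + 5·95 − 180 = 434
  H = 209 + 5·434 = 2379
  Z = -2 + 434 + 4·2379 = 9948
ΔZ = 9948 − 10809 = -861; ΔH = 2379 − 2584 = -205
Score = (-4)·(-861) + (-3)·(-205) = 4059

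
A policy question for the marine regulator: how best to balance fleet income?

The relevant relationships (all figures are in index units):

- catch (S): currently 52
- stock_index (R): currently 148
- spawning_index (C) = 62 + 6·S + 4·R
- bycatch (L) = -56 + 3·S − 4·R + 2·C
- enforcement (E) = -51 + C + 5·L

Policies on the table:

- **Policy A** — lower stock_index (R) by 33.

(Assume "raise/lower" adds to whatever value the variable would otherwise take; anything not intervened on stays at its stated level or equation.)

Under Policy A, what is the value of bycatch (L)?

Policy A (R − 33):
  S = 52
  R = 148 − 33 = 115
  C = 62 + 6·52 + 4·115 = 834
  L = -56 + 3·52 − 4·115 + 2·834 = 1308

1308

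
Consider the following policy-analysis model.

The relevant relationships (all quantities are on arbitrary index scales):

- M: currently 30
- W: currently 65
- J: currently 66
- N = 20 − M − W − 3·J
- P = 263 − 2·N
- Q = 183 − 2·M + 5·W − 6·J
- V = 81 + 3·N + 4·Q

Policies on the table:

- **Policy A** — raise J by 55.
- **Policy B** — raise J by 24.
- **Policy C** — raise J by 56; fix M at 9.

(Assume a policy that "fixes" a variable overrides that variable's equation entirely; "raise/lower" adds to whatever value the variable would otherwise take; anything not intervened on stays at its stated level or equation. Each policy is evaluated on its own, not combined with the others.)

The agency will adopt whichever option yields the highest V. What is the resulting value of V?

-1322

Policy A (J + 55):
  M = 30
  W = 65
  J = 66 + 55 = 121
  N = 20 − 30 − 65 − 3·121 = -438
  Q = 183 − 2·30 + 5·65 − 6·121 = -278
  V = 81 + 3·(-438) + 4·(-278) = -2345
Policy B (J + 24):
  M = 30
  W = 65
  J = 66 + 24 = 90
  N = 20 − 30 − 65 − 3·90 = -345
  Q = 183 − 2·30 + 5·65 − 6·90 = -92
  V = 81 + 3·(-345) + 4·(-92) = -1322
Policy C (J + 56, M := 9):
  M = 9
  W = 65
  J = 66 + 56 = 122
  N = 20 − 9 − 65 − 3·122 = -420
  Q = 183 − 2·9 + 5·65 − 6·122 = -242
  V = 81 + 3·(-420) + 4·(-242) = -2147
Comparing — Policy A: V=-2345, Policy B: V=-1322, Policy C: V=-2147. Highest is -1322 (Policy B).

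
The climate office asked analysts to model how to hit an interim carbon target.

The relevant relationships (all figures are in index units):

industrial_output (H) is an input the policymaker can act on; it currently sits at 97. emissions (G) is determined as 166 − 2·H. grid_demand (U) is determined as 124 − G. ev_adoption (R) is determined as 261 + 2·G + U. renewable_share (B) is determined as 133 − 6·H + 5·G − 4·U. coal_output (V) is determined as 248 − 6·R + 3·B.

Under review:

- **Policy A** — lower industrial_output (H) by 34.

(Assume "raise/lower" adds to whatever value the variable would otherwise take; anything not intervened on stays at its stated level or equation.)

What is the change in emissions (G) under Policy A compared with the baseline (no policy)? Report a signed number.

68

Baseline:
  H = 97
  G = 166 − 2·97 = -28
Policy A (H − 34):
  H = 97 − 34 = 63
  G = 166 − 2·63 = 40
Change in G: 40 − (-28) = 68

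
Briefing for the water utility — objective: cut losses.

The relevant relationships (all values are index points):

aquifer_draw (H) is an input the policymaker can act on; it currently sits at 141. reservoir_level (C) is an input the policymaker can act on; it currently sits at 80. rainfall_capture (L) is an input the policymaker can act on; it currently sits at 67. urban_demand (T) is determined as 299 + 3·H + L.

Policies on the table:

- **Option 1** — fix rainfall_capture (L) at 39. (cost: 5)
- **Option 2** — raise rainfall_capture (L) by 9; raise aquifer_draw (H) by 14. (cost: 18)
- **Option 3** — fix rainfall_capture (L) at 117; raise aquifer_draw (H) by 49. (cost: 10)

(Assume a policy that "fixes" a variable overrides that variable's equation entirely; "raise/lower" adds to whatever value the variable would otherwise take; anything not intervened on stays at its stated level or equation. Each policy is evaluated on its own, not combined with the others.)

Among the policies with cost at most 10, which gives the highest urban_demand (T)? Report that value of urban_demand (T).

986

Option 1 (L := 39):
  H = 141
  L = 39
  T = 299 + 3·141 + 39 = 761
Option 3 (L := 117, H + 49):
  H = 141 + 49 = 190
  L = 117
  T = 299 + 3·190 + 117 = 986
Comparing — Option 1: T=761, Option 3: T=986. Highest is 986 (Option 3).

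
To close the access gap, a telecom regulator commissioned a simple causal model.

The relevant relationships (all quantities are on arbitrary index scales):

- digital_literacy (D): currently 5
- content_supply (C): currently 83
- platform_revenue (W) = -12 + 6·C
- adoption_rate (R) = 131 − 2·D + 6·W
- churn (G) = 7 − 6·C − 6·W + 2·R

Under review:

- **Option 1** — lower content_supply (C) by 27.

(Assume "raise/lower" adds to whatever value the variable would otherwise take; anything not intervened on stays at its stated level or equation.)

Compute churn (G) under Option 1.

1857

Option 1 (C − 27):
  D = 5
  C = 83 − 27 = 56
  W = -12 + 6·56 = 324
  R = 131 − 2·5 + 6·324 = 2065
  G = 7 − 6·56 − 6·324 + 2·2065 = 1857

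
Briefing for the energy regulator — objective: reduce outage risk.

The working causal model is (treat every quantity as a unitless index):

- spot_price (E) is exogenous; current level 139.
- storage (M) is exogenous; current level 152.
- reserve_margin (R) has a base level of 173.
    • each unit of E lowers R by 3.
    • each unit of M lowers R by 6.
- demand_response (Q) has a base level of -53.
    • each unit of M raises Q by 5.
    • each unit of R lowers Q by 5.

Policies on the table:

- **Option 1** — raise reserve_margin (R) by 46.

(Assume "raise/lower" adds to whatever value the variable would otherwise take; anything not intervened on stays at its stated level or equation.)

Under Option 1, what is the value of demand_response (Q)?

Option 1 (R + 46):
  E = 139
  M = 152
  R = 173 − 3·139 − 6·152 (+46 from intervention) = -1110
  Q = -53 + 5·152 − 5·(-1110) = 6257

6257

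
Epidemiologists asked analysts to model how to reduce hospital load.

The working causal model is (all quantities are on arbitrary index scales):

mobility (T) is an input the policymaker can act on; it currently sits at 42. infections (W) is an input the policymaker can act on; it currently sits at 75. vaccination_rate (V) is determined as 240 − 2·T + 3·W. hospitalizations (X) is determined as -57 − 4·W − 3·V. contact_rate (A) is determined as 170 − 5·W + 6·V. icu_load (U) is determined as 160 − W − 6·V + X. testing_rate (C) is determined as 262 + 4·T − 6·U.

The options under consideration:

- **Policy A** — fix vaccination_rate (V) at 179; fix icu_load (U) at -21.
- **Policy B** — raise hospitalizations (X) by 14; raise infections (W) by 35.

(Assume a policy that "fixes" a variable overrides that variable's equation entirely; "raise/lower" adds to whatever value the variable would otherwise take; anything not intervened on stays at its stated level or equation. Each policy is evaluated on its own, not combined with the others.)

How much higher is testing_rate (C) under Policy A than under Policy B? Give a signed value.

Policy A (V := 179, U := -21):
  T = 42
  W = 75
  V = 179
  X = -57 − 4·75 − 3·179 = -894
  U = -21
  C = 262 + 4·42 − 6·(-21) = 556
Policy B (X + 14, W + 35):
  T = 42
  W = 75 + 35 = 110
  V = 240 − 2·42 + 3·110 = 486
  X = -57 − 4·110 − 3·486 (+14 from intervention) = -1941
  U = 160 − 110 − 6·486 + (-1941) = -4807
  C = 262 + 4·42 − 6·(-4807) = 29272
C: 556 − 29272 = -28716

-28716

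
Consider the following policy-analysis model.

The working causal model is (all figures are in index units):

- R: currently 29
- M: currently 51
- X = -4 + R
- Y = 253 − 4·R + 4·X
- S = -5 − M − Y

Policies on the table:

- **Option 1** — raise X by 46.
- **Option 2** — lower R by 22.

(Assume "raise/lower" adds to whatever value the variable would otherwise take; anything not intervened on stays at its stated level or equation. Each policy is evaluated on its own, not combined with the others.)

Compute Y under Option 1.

421

Option 1 (X + 46):
  R = 29
  X = -4 + 29 (+46 from intervention) = 71
  Y = 253 − 4·29 + 4·71 = 421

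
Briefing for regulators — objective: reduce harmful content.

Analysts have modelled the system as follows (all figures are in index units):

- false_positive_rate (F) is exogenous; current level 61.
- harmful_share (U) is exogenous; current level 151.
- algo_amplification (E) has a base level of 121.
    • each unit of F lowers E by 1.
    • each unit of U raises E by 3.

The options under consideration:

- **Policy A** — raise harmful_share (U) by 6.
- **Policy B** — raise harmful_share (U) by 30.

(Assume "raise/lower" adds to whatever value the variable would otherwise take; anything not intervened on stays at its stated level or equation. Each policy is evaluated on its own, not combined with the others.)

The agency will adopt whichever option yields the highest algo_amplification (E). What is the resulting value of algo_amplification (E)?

Policy A (U + 6):
  F = 61
  U = 151 + 6 = 157
  E = 121 − 61 + 3·157 = 531
Policy B (U + 30):
  F = 61
  U = 151 + 30 = 181
  E = 121 − 61 + 3·181 = 603
Comparing — Policy A: E=531, Policy B: E=603. Highest is 603 (Policy B).

603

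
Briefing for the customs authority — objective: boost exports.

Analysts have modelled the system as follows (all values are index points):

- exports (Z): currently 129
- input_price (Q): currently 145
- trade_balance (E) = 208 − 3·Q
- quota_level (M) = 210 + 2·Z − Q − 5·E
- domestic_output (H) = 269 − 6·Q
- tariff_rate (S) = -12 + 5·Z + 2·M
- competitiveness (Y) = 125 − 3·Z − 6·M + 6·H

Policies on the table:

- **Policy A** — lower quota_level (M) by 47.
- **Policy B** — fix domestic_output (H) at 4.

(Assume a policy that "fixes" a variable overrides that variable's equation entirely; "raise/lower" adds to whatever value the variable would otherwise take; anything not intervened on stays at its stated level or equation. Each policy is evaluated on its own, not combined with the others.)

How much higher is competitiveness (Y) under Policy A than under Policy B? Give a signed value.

-3348

Policy A (M − 47):
  Z = 129
  Q = 145
  E = 208 − 3·145 = -227
  M = 210 + 2·129 − 145 − 5·(-227) (−47 from intervention) = 1411
  H = 269 − 6·145 = -601
  Y = 125 − 3·129 − 6·1411 + 6·(-601) = -12334
Policy B (H := 4):
  Z = 129
  Q = 145
  E = 208 − 3·145 = -227
  M = 210 + 2·129 − 145 − 5·(-227) = 1458
  H = 4
  Y = 125 − 3·129 − 6·1458 + 6·4 = -8986
Y: -12334 − (-8986) = -3348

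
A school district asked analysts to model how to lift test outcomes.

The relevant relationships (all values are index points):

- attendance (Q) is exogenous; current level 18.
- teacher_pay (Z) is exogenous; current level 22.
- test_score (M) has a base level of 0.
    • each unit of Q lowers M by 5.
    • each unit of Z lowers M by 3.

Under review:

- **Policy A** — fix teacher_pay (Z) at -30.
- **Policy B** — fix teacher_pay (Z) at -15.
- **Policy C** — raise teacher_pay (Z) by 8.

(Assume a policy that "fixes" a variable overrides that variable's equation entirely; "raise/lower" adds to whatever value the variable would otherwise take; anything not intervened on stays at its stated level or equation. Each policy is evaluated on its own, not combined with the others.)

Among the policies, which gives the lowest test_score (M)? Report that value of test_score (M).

Policy A (Z := -30):
  Q = 18
  Z = -30
  M = 0 − 5·18 − 3·(-30) = 0
Policy B (Z := -15):
  Q = 18
  Z = -15
  M = 0 − 5·18 − 3·(-15) = -45
Policy C (Z + 8):
  Q = 18
  Z = 22 + 8 = 30
  M = 0 − 5·18 − 3·30 = -180
Comparing — Policy A: M=0, Policy B: M=-45, Policy C: M=-180. Lowest is -180 (Policy C).

-180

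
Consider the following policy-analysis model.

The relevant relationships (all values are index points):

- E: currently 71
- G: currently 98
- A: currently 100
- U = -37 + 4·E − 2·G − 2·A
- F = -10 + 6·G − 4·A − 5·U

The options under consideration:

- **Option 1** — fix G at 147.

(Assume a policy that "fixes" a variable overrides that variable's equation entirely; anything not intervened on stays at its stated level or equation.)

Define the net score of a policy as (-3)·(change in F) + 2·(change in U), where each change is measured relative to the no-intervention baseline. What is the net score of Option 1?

-2548

Baseline:
  E = 71
  G = 98
  A = 100
  U = -37 + 4·71 − 2·98 − 2·100 = -149
  F = -10 + 6·98 − 4·100 − 5·(-149) = 923
Option 1 (G := 147):
  E = 71
  G = 147
  A = 100
  U = -37 + 4·71 − 2·147 − 2·100 = -247
  F = -10 + 6·147 − 4·100 − 5·(-247) = 1707
ΔF = 1707 − 923 = 784; ΔU = -247 − (-149) = -98
Score = (-3)·784 + 2·(-98) = -2548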